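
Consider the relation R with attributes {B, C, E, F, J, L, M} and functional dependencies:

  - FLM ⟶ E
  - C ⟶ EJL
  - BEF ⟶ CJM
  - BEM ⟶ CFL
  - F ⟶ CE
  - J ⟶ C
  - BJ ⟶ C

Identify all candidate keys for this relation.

{B, F}, {B, C, M}, {B, E, M}, {B, J, M}

Attribute B never appears on the right-hand side of any dependency, so B must belong to every candidate key.
{B}⁺ = {B}, which is not all of the schema, so we must add further attributes.
{B, F}⁺: F→CE adds C, E; C→EJL adds J, L; BEF→CJM adds M → {B, C, E, F, J, L, M}. Minimal: {F}⁺ = {C, E, F, J, L}; {B}⁺ = {B} — none reach the full schema.
{B, C, M}⁺: C→EJL adds E, J, L; BEM→CFL adds F → {B, C, E, F, J, L, M}. Minimal: {C, M}⁺ = {C, E, J, L, M}; {B, M}⁺ = {B, M}; {B, C}⁺ = {B, C, E, J, L} — none reach the full schema.
{B, E, M}⁺: BEM→CFL adds C, F, L; C→EJL adds J → {B, C, E, F, J, L, M}. Minimal: {E, M}⁺ = {E, M}; {B, M}⁺ = {B, M}; {B, E}⁺ = {B, E} — none reach the full schema.
{B, J, M}⁺: J→C adds C; C→EJL adds E, L; BEM→CFL adds F → {B, C, E, F, J, L, M}. Minimal: {J, M}⁺ = {C, E, J, L, M}; {B, M}⁺ = {B, M}; {B, J}⁺ = {B, C, E, J, L} — none reach the full schema.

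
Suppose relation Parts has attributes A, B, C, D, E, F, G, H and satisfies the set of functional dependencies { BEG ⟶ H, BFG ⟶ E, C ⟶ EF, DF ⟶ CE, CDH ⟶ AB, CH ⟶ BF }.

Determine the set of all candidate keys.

Attributes D, G never appear on any right-hand side, so every candidate key must contain {D, G}.
{D, G}⁺ = {D, G}, which is not all of the schema, so we must add further attributes.
{B, C, D, G}⁺: C→EF adds E, F; BEG→H adds H; CDH→AB adds A → {A, B, C, D, E, F, G, H}.
{B, D, F, G}⁺: BFG→E adds E; DF→CE adds C; BEG→H adds H; CDH→AB adds A → {A, B, C, D, E, F, G, H}.
{C, D, G, H}⁺: C→EF adds E, F; CDH→AB adds A, B → {A, B, C, D, E, F, G, H}.
{D, F, G, H}⁺: DF→CE adds C, E; CDH→AB adds A, B → {A, B, C, D, E, F, G, H}.
Any other superkey contains one of these as a subset, so there are no further candidate keys.

(B, C, D, G); (B, D, F, G); (C, D, G, H); (D, F, G, H)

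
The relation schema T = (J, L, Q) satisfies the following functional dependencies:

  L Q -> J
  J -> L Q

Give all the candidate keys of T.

{J}; {L, Q}

{J}⁺: J→LQ adds L, Q → {J, L, Q}.
{L, Q}⁺: LQ→J adds J → {J, L, Q}. Minimal: {Q}⁺ = {Q}; {L}⁺ = {L} — none reach the full schema.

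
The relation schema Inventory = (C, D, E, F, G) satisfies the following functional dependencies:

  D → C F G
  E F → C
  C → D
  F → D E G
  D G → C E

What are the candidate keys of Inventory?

{C}; {D}; {F}

{C}⁺: C→D adds D; D→CFG adds F, G; F→DEG adds E → {C, D, E, F, G}.
{D}⁺: D→CFG adds C, F, G; F→DEG adds E → {C, D, E, F, G}.
{F}⁺: F→DEG adds D, E, G; DG→CE adds C → {C, D, E, F, G}.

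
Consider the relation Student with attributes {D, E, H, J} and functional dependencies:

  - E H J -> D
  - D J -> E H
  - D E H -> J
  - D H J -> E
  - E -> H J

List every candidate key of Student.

{E}⁺: E→HJ adds H, J; EHJ→D adds D → {D, E, H, J}.
{D, J}⁺: DJ→EH adds E, H → {D, E, H, J}. Minimal: {J}⁺ = {J}; {D}⁺ = {D} — none reach the full schema.
Any other superkey contains one of these as a subset, so there are no further candidate keys.

{E}, {D, J}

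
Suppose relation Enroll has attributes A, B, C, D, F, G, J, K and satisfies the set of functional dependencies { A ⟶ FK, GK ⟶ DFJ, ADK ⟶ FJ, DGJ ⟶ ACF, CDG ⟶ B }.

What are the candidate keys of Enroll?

{A, G}; {G, K}; {D, G, J}

{A, G}⁺: A→FK adds F, K; GK→DFJ adds D, J; DGJ→ACF adds C; CDG→B adds B → {A, B, C, D, F, G, J, K}. Minimal: {G}⁺ = {G}; {A}⁺ = {A, F, K} — none reach the full schema.
{G, K}⁺: GK→DFJ adds D, F, J; DGJ→ACF adds A, C; CDG→B adds B → {A, B, C, D, F, G, J, K}. Minimal: {K}⁺ = {K}; {G}⁺ = {G} — none reach the full schema.
{D, G, J}⁺: DGJ→ACF adds A, C, F; CDG→B adds B; A→FK adds K → {A, B, C, D, F, G, J, K}. Minimal: {G, J}⁺ = {G, J}; {D, J}⁺ = {D, J}; {D, G}⁺ = {D, G} — none reach the full schema.
Any other superkey contains one of these as a subset, so there are no further candidate keys.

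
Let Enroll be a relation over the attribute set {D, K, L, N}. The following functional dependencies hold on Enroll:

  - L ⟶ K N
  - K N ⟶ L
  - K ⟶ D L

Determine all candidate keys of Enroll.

K, L

{K}⁺: K→DL adds D, L; L→KN adds N → {D, K, L, N}.
{L}⁺: L→KN adds K, N; K→DL adds D → {D, K, L, N}.
Any other superkey contains one of these as a subset, so there are no further candidate keys.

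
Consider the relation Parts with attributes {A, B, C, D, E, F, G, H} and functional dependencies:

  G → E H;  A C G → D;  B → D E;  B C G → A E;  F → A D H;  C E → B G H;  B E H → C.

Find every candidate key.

(B, F); (C, E, F); (C, F, G)

Attribute F never appears on the right-hand side of any dependency, so F must belong to every candidate key.
{F}⁺ = {A, D, F, H}, which is not all of the schema, so we must add further attributes.
{B, F}⁺: B→DE adds D, E; F→ADH adds A, H; BEH→C adds C; CE→BGH adds G → {A, B, C, D, E, F, G, H}. Minimal: {F}⁺ = {A, D, F, H}; {B}⁺ = {B, D, E} — none reach the full schema.
{C, E, F}⁺: F→ADH adds A, D, H; CE→BGH adds B, G → {A, B, C, D, E, F, G, H}. Minimal: {E, F}⁺ = {A, D, E, F, H}; {C, F}⁺ = {A, C, D, F, H}; {C, E}⁺ = {A, B, C, D, E, G, H} — none reach the full schema.
{C, F, G}⁺: G→EH adds E, H; F→ADH adds A, D; CE→BGH adds B → {A, B, C, D, E, F, G, H}. Minimal: {F, G}⁺ = {A, D, E, F, G, H}; {C, G}⁺ = {A, B, C, D, E, G, H}; {C, F}⁺ = {A, C, D, F, H} — none reach the full schema.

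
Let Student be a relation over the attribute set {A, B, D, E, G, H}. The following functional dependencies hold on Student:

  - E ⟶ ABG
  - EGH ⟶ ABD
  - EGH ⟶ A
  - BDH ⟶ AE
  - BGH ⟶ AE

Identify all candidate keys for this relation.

(E, H), (B, D, H), (B, G, H)

Attribute H never appears on the right-hand side of any dependency, so H must belong to every candidate key.
{H}⁺ = {H}, which is not all of the schema, so we must add further attributes.
{E, H}⁺: E→ABG adds A, B, G; EGH→ABD adds D → {A, B, D, E, G, H}.
{B, D, H}⁺: BDH→AE adds A, E; E→ABG adds G → {A, B, D, E, G, H}.
{B, G, H}⁺: BGH→AE adds A, E; EGH→ABD adds D → {A, B, D, E, G, H}.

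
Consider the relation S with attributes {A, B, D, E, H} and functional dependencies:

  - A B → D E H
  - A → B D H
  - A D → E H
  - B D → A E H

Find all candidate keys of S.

{A}, {B, D}

{A}⁺: A→BDH adds B, D, H; AD→EH adds E → {A, B, D, E, H}.
{B, D}⁺: BD→AEH adds A, E, H → {A, B, D, E, H}. Minimal: {D}⁺ = {D}; {B}⁺ = {B} — none reach the full schema.
Any other superkey contains one of these as a subset, so there are no further candidate keys.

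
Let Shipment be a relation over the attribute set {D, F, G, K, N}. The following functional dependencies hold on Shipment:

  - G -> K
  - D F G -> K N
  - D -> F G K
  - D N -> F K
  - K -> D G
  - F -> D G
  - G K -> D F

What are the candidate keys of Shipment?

{D}, {F}, {G}, {K}

{D}⁺: D→FGK adds F, G, K; DFG→KN adds N → {D, F, G, K, N}.
{F}⁺: F→DG adds D, G; G→K adds K; DFG→KN adds N → {D, F, G, K, N}.
{G}⁺: G→K adds K; K→DG adds D; GK→DF adds F; DFG→KN adds N → {D, F, G, K, N}.
{K}⁺: K→DG adds D, G; GK→DF adds F; DFG→KN adds N → {D, F, G, K, N}.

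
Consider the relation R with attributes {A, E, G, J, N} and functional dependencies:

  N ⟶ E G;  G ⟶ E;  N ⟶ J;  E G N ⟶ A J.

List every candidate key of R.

{N}

Attribute N never appears on the right-hand side of any dependency, so N must belong to every candidate key.
{N}⁺ = {A, E, G, J, N}, which is all of the schema, so {N} is the only candidate key.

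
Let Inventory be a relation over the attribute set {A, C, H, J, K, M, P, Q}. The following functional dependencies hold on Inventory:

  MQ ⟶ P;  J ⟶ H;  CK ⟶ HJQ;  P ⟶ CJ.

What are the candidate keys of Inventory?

{A, C, K, M}, {A, K, M, P}, {A, K, M, Q}

Attributes A, K, M never appear on any right-hand side, so every candidate key must contain {A, K, M}.
{A, K, M}⁺ = {A, K, M}, which is not all of the schema, so we must add further attributes.
{A, C, K, M}⁺: CK→HJQ adds H, J, Q; MQ→P adds P → {A, C, H, J, K, M, P, Q}. Minimal: {C, K, M}⁺ = {C, H, J, K, M, P, Q}; {A, K, M}⁺ = {A, K, M}; {A, C, M}⁺ = {A, C, M}; … — none reach the full schema.
{A, K, M, P}⁺: P→CJ adds C, J; J→H adds H; CK→HJQ adds Q → {A, C, H, J, K, M, P, Q}. Minimal: {K, M, P}⁺ = {C, H, J, K, M, P, Q}; {A, M, P}⁺ = {A, C, H, J, M, P}; {A, K, P}⁺ = {A, C, H, J, K, P, Q}; … — none reach the full schema.
{A, K, M, Q}⁺: MQ→P adds P; P→CJ adds C, J; J→H adds H → {A, C, H, J, K, M, P, Q}. Minimal: {K, M, Q}⁺ = {C, H, J, K, M, P, Q}; {A, M, Q}⁺ = {A, C, H, J, M, P, Q}; {A, K, Q}⁺ = {A, K, Q}; … — none reach the full schema.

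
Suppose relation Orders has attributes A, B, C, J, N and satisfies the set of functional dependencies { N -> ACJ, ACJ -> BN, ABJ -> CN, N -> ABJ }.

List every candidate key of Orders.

{N}⁺: N→ACJ adds A, C, J; ACJ→BN adds B → {A, B, C, J, N}.
{A, B, J}⁺: ABJ→CN adds C, N → {A, B, C, J, N}. Minimal: {B, J}⁺ = {B, J}; {A, J}⁺ = {A, J}; {A, B}⁺ = {A, B} — none reach the full schema.
{A, C, J}⁺: ACJ→BN adds B, N → {A, B, C, J, N}. Minimal: {C, J}⁺ = {C, J}; {A, J}⁺ = {A, J}; {A, C}⁺ = {A, C} — none reach the full schema.
Any other superkey contains one of these as a subset, so there are no further candidate keys.

{N}; {A, B, J}; {A, C, J}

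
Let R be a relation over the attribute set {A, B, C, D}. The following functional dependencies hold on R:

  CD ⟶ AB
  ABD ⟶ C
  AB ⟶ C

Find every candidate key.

{C, D}; {A, B, D}

{C, D}⁺: CD→AB adds A, B → {A, B, C, D}. Minimal: {D}⁺ = {D}; {C}⁺ = {C} — none reach the full schema.
{A, B, D}⁺: ABD→C adds C → {A, B, C, D}. Minimal: {B, D}⁺ = {B, D}; {A, D}⁺ = {A, D}; {A, B}⁺ = {A, B, C} — none reach the full schema.
Any other superkey contains one of these as a subset, so there are no further candidate keys.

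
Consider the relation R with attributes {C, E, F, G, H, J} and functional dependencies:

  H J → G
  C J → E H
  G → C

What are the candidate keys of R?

Attributes F, J never appear on any right-hand side, so every candidate key must contain {F, J}.
{F, J}⁺ = {F, J}, which is not all of the schema, so we must add further attributes.
{C, F, J}⁺: CJ→EH adds E, H; HJ→G adds G → {C, E, F, G, H, J}. Minimal: {F, J}⁺ = {F, J}; {C, J}⁺ = {C, E, G, H, J}; {C, F}⁺ = {C, F} — none reach the full schema.
{F, G, J}⁺: G→C adds C; CJ→EH adds E, H → {C, E, F, G, H, J}. Minimal: {G, J}⁺ = {C, E, G, H, J}; {F, J}⁺ = {F, J}; {F, G}⁺ = {C, F, G} — none reach the full schema.
{F, H, J}⁺: HJ→G adds G; G→C adds C; CJ→EH adds E → {C, E, F, G, H, J}. Minimal: {H, J}⁺ = {C, E, G, H, J}; {F, J}⁺ = {F, J}; {F, H}⁺ = {F, H} — none reach the full schema.

{C, F, J}, {F, G, J}, {F, H, J}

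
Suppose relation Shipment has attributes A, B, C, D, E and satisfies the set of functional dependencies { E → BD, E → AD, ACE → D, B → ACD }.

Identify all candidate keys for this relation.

Attribute E never appears on the right-hand side of any dependency, so E must belong to every candidate key.
{E}⁺ = {A, B, C, D, E}, which is all of the schema, so {E} is the only candidate key.

(E)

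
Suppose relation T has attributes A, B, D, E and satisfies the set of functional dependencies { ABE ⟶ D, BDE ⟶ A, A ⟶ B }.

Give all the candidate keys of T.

Attribute E never appears on the right-hand side of any dependency, so E must belong to every candidate key.
{E}⁺ = {E}, which is not all of the schema, so we must add further attributes.
{A, E}⁺: A→B adds B; ABE→D adds D → {A, B, D, E}. Minimal: {E}⁺ = {E}; {A}⁺ = {A, B} — none reach the full schema.
{B, D, E}⁺: BDE→A adds A → {A, B, D, E}. Minimal: {D, E}⁺ = {D, E}; {B, E}⁺ = {B, E}; {B, D}⁺ = {B, D} — none reach the full schema.
Any other superkey contains one of these as a subset, so there are no further candidate keys.

{A, E}, {B, D, E}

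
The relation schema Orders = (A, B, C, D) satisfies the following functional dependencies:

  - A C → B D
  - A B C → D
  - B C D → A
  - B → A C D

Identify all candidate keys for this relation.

B, AC

{B}⁺: B→ACD adds A, C, D → {A, B, C, D}.
{A, C}⁺: AC→BD adds B, D → {A, B, C, D}. Minimal: {C}⁺ = {C}; {A}⁺ = {A} — none reach the full schema.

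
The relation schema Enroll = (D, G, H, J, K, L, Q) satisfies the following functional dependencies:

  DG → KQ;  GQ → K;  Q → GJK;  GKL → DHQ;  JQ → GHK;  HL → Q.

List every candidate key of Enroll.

{H, L}⁺: HL→Q adds Q; Q→GJK adds G, J, K; GKL→DHQ adds D → {D, G, H, J, K, L, Q}. Minimal: {L}⁺ = {L}; {H}⁺ = {H} — none reach the full schema.
{L, Q}⁺: Q→GJK adds G, J, K; GKL→DHQ adds D, H → {D, G, H, J, K, L, Q}. Minimal: {Q}⁺ = {G, H, J, K, Q}; {L}⁺ = {L} — none reach the full schema.
{D, G, L}⁺: DG→KQ adds K, Q; Q→GJK adds J; GKL→DHQ adds H → {D, G, H, J, K, L, Q}. Minimal: {G, L}⁺ = {G, L}; {D, L}⁺ = {D, L}; {D, G}⁺ = {D, G, H, J, K, Q} — none reach the full schema.
{G, K, L}⁺: GKL→DHQ adds D, H, Q; Q→GJK adds J → {D, G, H, J, K, L, Q}. Minimal: {K, L}⁺ = {K, L}; {G, L}⁺ = {G, L}; {G, K}⁺ = {G, K} — none reach the full schema.
Any other superkey contains one of these as a subset, so there are no further candidate keys.

{H, L}, {L, Q}, {D, G, L}, {G, K, L}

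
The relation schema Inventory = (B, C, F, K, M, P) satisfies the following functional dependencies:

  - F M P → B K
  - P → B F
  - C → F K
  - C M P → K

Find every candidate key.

Attributes C, M, P never appear on any right-hand side, so every candidate key must contain {C, M, P}.
{C, M, P}⁺ = {B, C, F, K, M, P}, which is all of the schema, so {C, M, P} is the only candidate key.

{C, M, P}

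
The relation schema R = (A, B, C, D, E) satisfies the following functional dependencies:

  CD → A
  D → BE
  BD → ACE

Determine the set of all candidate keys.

Attribute D never appears on the right-hand side of any dependency, so D must belong to every candidate key.
{D}⁺ = {A, B, C, D, E}, which is all of the schema, so {D} is the only candidate key.

{D}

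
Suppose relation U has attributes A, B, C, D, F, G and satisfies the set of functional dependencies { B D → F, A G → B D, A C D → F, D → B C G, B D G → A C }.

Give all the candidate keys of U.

D, AG

{D}⁺: D→BCG adds B, C, G; BDG→AC adds A; BD→F adds F → {A, B, C, D, F, G}.
{A, G}⁺: AG→BD adds B, D; D→BCG adds C; BD→F adds F → {A, B, C, D, F, G}. Minimal: {G}⁺ = {G}; {A}⁺ = {A} — none reach the full schema.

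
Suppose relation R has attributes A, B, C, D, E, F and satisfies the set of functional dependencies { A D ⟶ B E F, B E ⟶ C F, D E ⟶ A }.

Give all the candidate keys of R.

Attribute D never appears on the right-hand side of any dependency, so D must belong to every candidate key.
{D}⁺ = {D}, which is not all of the schema, so we must add further attributes.
{A, D}⁺: AD→BEF adds B, E, F; BE→CF adds C → {A, B, C, D, E, F}. Minimal: {D}⁺ = {D}; {A}⁺ = {A} — none reach the full schema.
{D, E}⁺: DE→A adds A; AD→BEF adds B, F; BE→CF adds C → {A, B, C, D, E, F}. Minimal: {E}⁺ = {E}; {D}⁺ = {D} — none reach the full schema.

{A, D}; {D, E}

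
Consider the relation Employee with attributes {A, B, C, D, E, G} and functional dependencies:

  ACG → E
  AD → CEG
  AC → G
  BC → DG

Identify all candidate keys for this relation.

{A, B, C}⁺: AC→G adds G; BC→DG adds D; ACG→E adds E → {A, B, C, D, E, G}. Minimal: {B, C}⁺ = {B, C, D, G}; {A, C}⁺ = {A, C, E, G}; {A, B}⁺ = {A, B} — none reach the full schema.
{A, B, D}⁺: AD→CEG adds C, E, G → {A, B, C, D, E, G}. Minimal: {B, D}⁺ = {B, D}; {A, D}⁺ = {A, C, D, E, G}; {A, B}⁺ = {A, B} — none reach the full schema.

ABC, ABD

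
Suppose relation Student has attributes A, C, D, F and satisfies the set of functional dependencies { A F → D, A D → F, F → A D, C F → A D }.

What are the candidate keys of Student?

(C, F); (A, C, D)

Attribute C never appears on the right-hand side of any dependency, so C must belong to every candidate key.
{C}⁺ = {C}, which is not all of the schema, so we must add further attributes.
{C, F}⁺: F→AD adds A, D → {A, C, D, F}. Minimal: {F}⁺ = {A, D, F}; {C}⁺ = {C} — none reach the full schema.
{A, C, D}⁺: AD→F adds F → {A, C, D, F}. Minimal: {C, D}⁺ = {C, D}; {A, D}⁺ = {A, D, F}; {A, C}⁺ = {A, C} — none reach the full schema.
Any other superkey contains one of these as a subset, so there are no further candidate keys.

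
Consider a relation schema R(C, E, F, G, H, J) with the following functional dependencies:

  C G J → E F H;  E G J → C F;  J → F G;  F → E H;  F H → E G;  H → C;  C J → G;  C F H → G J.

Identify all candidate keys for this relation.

{F}⁺: F→EH adds E, H; FH→EG adds G; H→C adds C; CFH→GJ adds J → {C, E, F, G, H, J}.
{J}⁺: J→FG adds F, G; F→EH adds E, H; H→C adds C → {C, E, F, G, H, J}.

(F); (J)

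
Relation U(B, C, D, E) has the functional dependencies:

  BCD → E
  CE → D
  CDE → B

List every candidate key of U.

{C, E}; {B, C, D}

Attribute C never appears on the right-hand side of any dependency, so C must belong to every candidate key.
{C}⁺ = {C}, which is not all of the schema, so we must add further attributes.
{C, E}⁺: CE→D adds D; CDE→B adds B → {B, C, D, E}.
{B, C, D}⁺: BCD→E adds E → {B, C, D, E}.
Any other superkey contains one of these as a subset, so there are no further candidate keys.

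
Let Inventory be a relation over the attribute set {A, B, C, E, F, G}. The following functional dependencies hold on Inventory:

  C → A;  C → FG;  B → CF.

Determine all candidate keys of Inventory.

{B, E}

Attributes B, E never appear on any right-hand side, so every candidate key must contain {B, E}.
{B, E}⁺ = {A, B, C, E, F, G}, which is all of the schema, so {B, E} is the only candidate key.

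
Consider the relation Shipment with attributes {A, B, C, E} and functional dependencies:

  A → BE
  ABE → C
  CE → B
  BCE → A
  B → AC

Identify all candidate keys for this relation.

A, B, CE

{A}⁺: A→BE adds B, E; ABE→C adds C → {A, B, C, E}.
{B}⁺: B→AC adds A, C; A→BE adds E → {A, B, C, E}.
{C, E}⁺: CE→B adds B; BCE→A adds A → {A, B, C, E}. Minimal: {E}⁺ = {E}; {C}⁺ = {C} — none reach the full schema.
Any other superkey contains one of these as a subset, so there are no further candidate keys.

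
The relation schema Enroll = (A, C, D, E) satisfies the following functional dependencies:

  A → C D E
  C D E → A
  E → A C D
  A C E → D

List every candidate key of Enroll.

{A}⁺: A→CDE adds C, D, E → {A, C, D, E}.
{E}⁺: E→ACD adds A, C, D → {A, C, D, E}.

(A), (E)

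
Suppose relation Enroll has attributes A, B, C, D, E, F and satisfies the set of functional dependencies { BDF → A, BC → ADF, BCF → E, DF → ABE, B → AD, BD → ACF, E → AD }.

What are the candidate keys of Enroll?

{B}⁺: B→AD adds A, D; BD→ACF adds C, F; BCF→E adds E → {A, B, C, D, E, F}.
{D, F}⁺: DF→ABE adds A, B, E; BD→ACF adds C → {A, B, C, D, E, F}. Minimal: {F}⁺ = {F}; {D}⁺ = {D} — none reach the full schema.
{E, F}⁺: E→AD adds A, D; DF→ABE adds B; BD→ACF adds C → {A, B, C, D, E, F}. Minimal: {F}⁺ = {F}; {E}⁺ = {A, D, E} — none reach the full schema.
Any other superkey contains one of these as a subset, so there are no further candidate keys.

{B}, {D, F}, {E, F}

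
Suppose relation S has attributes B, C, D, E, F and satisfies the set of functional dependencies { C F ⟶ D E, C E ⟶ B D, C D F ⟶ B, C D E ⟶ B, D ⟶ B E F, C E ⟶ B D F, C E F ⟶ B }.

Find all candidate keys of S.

(C, D), (C, E), (C, F)

Attribute C never appears on the right-hand side of any dependency, so C must belong to every candidate key.
{C}⁺ = {C}, which is not all of the schema, so we must add further attributes.
{C, D}⁺: D→BEF adds B, E, F → {B, C, D, E, F}.
{C, E}⁺: CE→BD adds B, D; D→BEF adds F → {B, C, D, E, F}.
{C, F}⁺: CF→DE adds D, E; CE→BD adds B → {B, C, D, E, F}.
Any other superkey contains one of these as a subset, so there are no further candidate keys.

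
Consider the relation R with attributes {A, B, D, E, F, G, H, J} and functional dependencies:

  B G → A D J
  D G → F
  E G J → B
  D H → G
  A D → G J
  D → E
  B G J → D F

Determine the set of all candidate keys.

{A, D, H}, {B, D, H}, {B, G, H}, {D, H, J}, {E, G, H, J}

Attribute H never appears on the right-hand side of any dependency, so H must belong to every candidate key.
{H}⁺ = {H}, which is not all of the schema, so we must add further attributes.
{A, D, H}⁺: DH→G adds G; AD→GJ adds J; D→E adds E; DG→F adds F; EGJ→B adds B → {A, B, D, E, F, G, H, J}. Minimal: {D, H}⁺ = {D, E, F, G, H}; {A, H}⁺ = {A, H}; {A, D}⁺ = {A, B, D, E, F, G, J} — none reach the full schema.
{B, D, H}⁺: DH→G adds G; D→E adds E; BG→ADJ adds A, J; DG→F adds F → {A, B, D, E, F, G, H, J}. Minimal: {D, H}⁺ = {D, E, F, G, H}; {B, H}⁺ = {B, H}; {B, D}⁺ = {B, D, E} — none reach the full schema.
{B, G, H}⁺: BG→ADJ adds A, D, J; DG→F adds F; D→E adds E → {A, B, D, E, F, G, H, J}. Minimal: {G, H}⁺ = {G, H}; {B, H}⁺ = {B, H}; {B, G}⁺ = {A, B, D, E, F, G, J} — none reach the full schema.
{D, H, J}⁺: DH→G adds G; D→E adds E; DG→F adds F; EGJ→B adds B; BG→ADJ adds A → {A, B, D, E, F, G, H, J}. Minimal: {H, J}⁺ = {H, J}; {D, J}⁺ = {D, E, J}; {D, H}⁺ = {D, E, F, G, H} — none reach the full schema.
{E, G, H, J}⁺: EGJ→B adds B; BGJ→DF adds D, F; BG→ADJ adds A → {A, B, D, E, F, G, H, J}. Minimal: {G, H, J}⁺ = {G, H, J}; {E, H, J}⁺ = {E, H, J}; {E, G, J}⁺ = {A, B, D, E, F, G, J}; … — none reach the full schema.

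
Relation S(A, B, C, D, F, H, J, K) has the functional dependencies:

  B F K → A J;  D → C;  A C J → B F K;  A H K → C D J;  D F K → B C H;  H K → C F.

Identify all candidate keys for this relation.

{A, D, J}⁺: D→C adds C; ACJ→BFK adds B, F, K; DFK→BCH adds H → {A, B, C, D, F, H, J, K}.
{A, H, K}⁺: AHK→CDJ adds C, D, J; HK→CF adds F; ACJ→BFK adds B → {A, B, C, D, F, H, J, K}.
{B, H, K}⁺: HK→CF adds C, F; BFK→AJ adds A, J; AHK→CDJ adds D → {A, B, C, D, F, H, J, K}.
{D, F, K}⁺: D→C adds C; DFK→BCH adds B, H; BFK→AJ adds A, J → {A, B, C, D, F, H, J, K}.
{D, H, K}⁺: D→C adds C; HK→CF adds F; DFK→BCH adds B; BFK→AJ adds A, J → {A, B, C, D, F, H, J, K}.
{A, C, H, J}⁺: ACJ→BFK adds B, F, K; AHK→CDJ adds D → {A, B, C, D, F, H, J, K}.

{A, D, J}, {A, H, K}, {B, H, K}, {D, F, K}, {D, H, K}, {A, C, H, J}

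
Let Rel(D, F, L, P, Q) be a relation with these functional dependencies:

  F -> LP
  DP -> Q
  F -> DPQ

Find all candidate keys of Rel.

Attribute F never appears on the right-hand side of any dependency, so F must belong to every candidate key.
{F}⁺ = {D, F, L, P, Q}, which is all of the schema, so {F} is the only candidate key.

{F}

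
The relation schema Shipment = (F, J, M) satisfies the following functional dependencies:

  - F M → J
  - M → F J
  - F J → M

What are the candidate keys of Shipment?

{M}⁺: M→FJ adds F, J → {F, J, M}.
{F, J}⁺: FJ→M adds M → {F, J, M}.
Any other superkey contains one of these as a subset, so there are no further candidate keys.

{M}, {F, J}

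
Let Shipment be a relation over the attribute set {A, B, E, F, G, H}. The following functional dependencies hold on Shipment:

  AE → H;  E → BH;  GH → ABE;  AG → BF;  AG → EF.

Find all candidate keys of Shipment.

{A, G}; {E, G}; {G, H}

Attribute G never appears on the right-hand side of any dependency, so G must belong to every candidate key.
{G}⁺ = {G}, which is not all of the schema, so we must add further attributes.
{A, G}⁺: AG→BF adds B, F; AG→EF adds E; AE→H adds H → {A, B, E, F, G, H}.
{E, G}⁺: E→BH adds B, H; GH→ABE adds A; AG→BF adds F → {A, B, E, F, G, H}.
{G, H}⁺: GH→ABE adds A, B, E; AG→BF adds F → {A, B, E, F, G, H}.
Any other superkey contains one of these as a subset, so there are no further candidate keys.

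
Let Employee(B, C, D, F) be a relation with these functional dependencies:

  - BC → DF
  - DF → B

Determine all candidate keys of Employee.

Attribute C never appears on the right-hand side of any dependency, so C must belong to every candidate key.
{C}⁺ = {C}, which is not all of the schema, so we must add further attributes.
{B, C}⁺: BC→DF adds D, F → {B, C, D, F}.
{C, D, F}⁺: DF→B adds B → {B, C, D, F}.

{B, C}, {C, D, F}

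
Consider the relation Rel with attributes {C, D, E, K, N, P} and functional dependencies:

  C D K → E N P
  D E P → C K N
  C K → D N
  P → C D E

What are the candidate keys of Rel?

{P}⁺: P→CDE adds C, D, E; DEP→CKN adds K, N → {C, D, E, K, N, P}.
{C, K}⁺: CK→DN adds D, N; CDK→ENP adds E, P → {C, D, E, K, N, P}. Minimal: {K}⁺ = {K}; {C}⁺ = {C} — none reach the full schema.
Any other superkey contains one of these as a subset, so there are no further candidate keys.

(P), (C, K)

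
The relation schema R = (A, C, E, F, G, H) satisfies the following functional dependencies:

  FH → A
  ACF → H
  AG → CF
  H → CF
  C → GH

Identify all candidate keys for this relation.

CE; EH; AEG

Attribute E never appears on the right-hand side of any dependency, so E must belong to every candidate key.
{E}⁺ = {E}, which is not all of the schema, so we must add further attributes.
{C, E}⁺: C→GH adds G, H; H→CF adds F; FH→A adds A → {A, C, E, F, G, H}. Minimal: {E}⁺ = {E}; {C}⁺ = {A, C, F, G, H} — none reach the full schema.
{E, H}⁺: H→CF adds C, F; C→GH adds G; FH→A adds A → {A, C, E, F, G, H}. Minimal: {H}⁺ = {A, C, F, G, H}; {E}⁺ = {E} — none reach the full schema.
{A, E, G}⁺: AG→CF adds C, F; C→GH adds H → {A, C, E, F, G, H}. Minimal: {E, G}⁺ = {E, G}; {A, G}⁺ = {A, C, F, G, H}; {A, E}⁺ = {A, E} — none reach the full schema.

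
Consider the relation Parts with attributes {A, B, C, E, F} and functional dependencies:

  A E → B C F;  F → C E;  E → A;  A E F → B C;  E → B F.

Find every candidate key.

{E}; {F}

{E}⁺: E→A adds A; E→BF adds B, F; AE→BCF adds C → {A, B, C, E, F}.
{F}⁺: F→CE adds C, E; E→A adds A; AEF→BC adds B → {A, B, C, E, F}.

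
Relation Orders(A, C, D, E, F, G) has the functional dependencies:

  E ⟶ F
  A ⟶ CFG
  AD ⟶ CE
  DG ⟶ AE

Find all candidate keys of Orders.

Attribute D never appears on the right-hand side of any dependency, so D must belong to every candidate key.
{D}⁺ = {D}, which is not all of the schema, so we must add further attributes.
{A, D}⁺: A→CFG adds C, F, G; AD→CE adds E → {A, C, D, E, F, G}. Minimal: {D}⁺ = {D}; {A}⁺ = {A, C, F, G} — none reach the full schema.
{D, G}⁺: DG→AE adds A, E; E→F adds F; A→CFG adds C → {A, C, D, E, F, G}. Minimal: {G}⁺ = {G}; {D}⁺ = {D} — none reach the full schema.
Any other superkey contains one of these as a subset, so there are no further candidate keys.

AD; DG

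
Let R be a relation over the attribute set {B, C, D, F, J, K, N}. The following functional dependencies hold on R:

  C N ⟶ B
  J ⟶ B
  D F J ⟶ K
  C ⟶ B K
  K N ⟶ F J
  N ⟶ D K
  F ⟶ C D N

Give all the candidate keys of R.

{F}⁺: F→CDN adds C, D, N; CN→B adds B; C→BK adds K; KN→FJ adds J → {B, C, D, F, J, K, N}.
{N}⁺: N→DK adds D, K; KN→FJ adds F, J; F→CDN adds C; CN→B adds B → {B, C, D, F, J, K, N}.
Any other superkey contains one of these as a subset, so there are no further candidate keys.

{F}; {N}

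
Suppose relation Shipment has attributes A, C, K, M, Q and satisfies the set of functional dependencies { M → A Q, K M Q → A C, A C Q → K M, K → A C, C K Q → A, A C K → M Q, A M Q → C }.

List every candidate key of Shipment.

K; M; ACQ

{K}⁺: K→AC adds A, C; ACK→MQ adds M, Q → {A, C, K, M, Q}.
{M}⁺: M→AQ adds A, Q; AMQ→C adds C; ACQ→KM adds K → {A, C, K, M, Q}.
{A, C, Q}⁺: ACQ→KM adds K, M → {A, C, K, M, Q}.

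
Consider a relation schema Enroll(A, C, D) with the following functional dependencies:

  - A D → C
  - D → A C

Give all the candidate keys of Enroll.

{D}

Attribute D never appears on the right-hand side of any dependency, so D must belong to every candidate key.
{D}⁺ = {A, C, D}, which is all of the schema, so {D} is the only candidate key.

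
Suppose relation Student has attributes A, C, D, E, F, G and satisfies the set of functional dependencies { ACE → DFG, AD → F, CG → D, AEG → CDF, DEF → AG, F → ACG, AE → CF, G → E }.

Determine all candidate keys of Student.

F; AD; AE; AG

{F}⁺: F→ACG adds A, C, G; G→E adds E; ACE→DFG adds D → {A, C, D, E, F, G}.
{A, D}⁺: AD→F adds F; F→ACG adds C, G; G→E adds E → {A, C, D, E, F, G}. Minimal: {D}⁺ = {D}; {A}⁺ = {A} — none reach the full schema.
{A, E}⁺: AE→CF adds C, F; ACE→DFG adds D, G → {A, C, D, E, F, G}. Minimal: {E}⁺ = {E}; {A}⁺ = {A} — none reach the full schema.
{A, G}⁺: G→E adds E; AEG→CDF adds C, D, F → {A, C, D, E, F, G}. Minimal: {G}⁺ = {E, G}; {A}⁺ = {A} — none reach the full schema.
Any other superkey contains one of these as a subset, so there are no further candidate keys.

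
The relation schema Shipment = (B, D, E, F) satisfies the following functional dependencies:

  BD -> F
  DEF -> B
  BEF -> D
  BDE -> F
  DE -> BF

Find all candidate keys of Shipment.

{D, E}, {B, E, F}

Attribute E never appears on the right-hand side of any dependency, so E must belong to every candidate key.
{E}⁺ = {E}, which is not all of the schema, so we must add further attributes.
{D, E}⁺: DE→BF adds B, F → {B, D, E, F}.
{B, E, F}⁺: BEF→D adds D → {B, D, E, F}.
Any other superkey contains one of these as a subset, so there are no further candidate keys.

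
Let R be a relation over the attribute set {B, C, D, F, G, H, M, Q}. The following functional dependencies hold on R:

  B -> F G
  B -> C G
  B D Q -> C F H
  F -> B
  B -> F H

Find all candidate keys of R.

Attributes D, M, Q never appear on any right-hand side, so every candidate key must contain {D, M, Q}.
{D, M, Q}⁺ = {D, M, Q}, which is not all of the schema, so we must add further attributes.
{B, D, M, Q}⁺: B→FG adds F, G; B→CG adds C; BDQ→CFH adds H → {B, C, D, F, G, H, M, Q}. Minimal: {D, M, Q}⁺ = {D, M, Q}; {B, M, Q}⁺ = {B, C, F, G, H, M, Q}; {B, D, Q}⁺ = {B, C, D, F, G, H, Q}; … — none reach the full schema.
{D, F, M, Q}⁺: F→B adds B; B→FH adds H; B→FG adds G; B→CG adds C → {B, C, D, F, G, H, M, Q}. Minimal: {F, M, Q}⁺ = {B, C, F, G, H, M, Q}; {D, M, Q}⁺ = {D, M, Q}; {D, F, Q}⁺ = {B, C, D, F, G, H, Q}; … — none reach the full schema.
Any other superkey contains one of these as a subset, so there are no further candidate keys.

{B, D, M, Q}; {D, F, M, Q}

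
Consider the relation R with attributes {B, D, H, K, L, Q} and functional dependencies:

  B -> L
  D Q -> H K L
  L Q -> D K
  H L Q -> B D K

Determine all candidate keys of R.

Attribute Q never appears on the right-hand side of any dependency, so Q must belong to every candidate key.
{Q}⁺ = {Q}, which is not all of the schema, so we must add further attributes.
{B, Q}⁺: B→L adds L; LQ→DK adds D, K; DQ→HKL adds H → {B, D, H, K, L, Q}.
{D, Q}⁺: DQ→HKL adds H, K, L; HLQ→BDK adds B → {B, D, H, K, L, Q}.
{L, Q}⁺: LQ→DK adds D, K; DQ→HKL adds H; HLQ→BDK adds B → {B, D, H, K, L, Q}.

{B, Q}; {D, Q}; {L, Q}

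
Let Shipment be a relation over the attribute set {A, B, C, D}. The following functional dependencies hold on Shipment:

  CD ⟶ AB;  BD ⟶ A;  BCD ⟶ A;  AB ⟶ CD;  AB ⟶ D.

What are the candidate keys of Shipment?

{A, B}⁺: AB→CD adds C, D → {A, B, C, D}. Minimal: {B}⁺ = {B}; {A}⁺ = {A} — none reach the full schema.
{B, D}⁺: BD→A adds A; AB→CD adds C → {A, B, C, D}. Minimal: {D}⁺ = {D}; {B}⁺ = {B} — none reach the full schema.
{C, D}⁺: CD→AB adds A, B → {A, B, C, D}. Minimal: {D}⁺ = {D}; {C}⁺ = {C} — none reach the full schema.
Any other superkey contains one of these as a subset, so there are no further candidate keys.

(A, B), (B, D), (C, D)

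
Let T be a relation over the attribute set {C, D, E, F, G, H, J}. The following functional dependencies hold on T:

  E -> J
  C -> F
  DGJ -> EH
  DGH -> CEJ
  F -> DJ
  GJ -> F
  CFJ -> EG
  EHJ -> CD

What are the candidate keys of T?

{C}⁺: C→F adds F; F→DJ adds D, J; CFJ→EG adds E, G; DGJ→EH adds H → {C, D, E, F, G, H, J}.
{E, G}⁺: E→J adds J; GJ→F adds F; F→DJ adds D; DGJ→EH adds H; DGH→CEJ adds C → {C, D, E, F, G, H, J}. Minimal: {G}⁺ = {G}; {E}⁺ = {E, J} — none reach the full schema.
{E, H}⁺: E→J adds J; EHJ→CD adds C, D; C→F adds F; CFJ→EG adds G → {C, D, E, F, G, H, J}. Minimal: {H}⁺ = {H}; {E}⁺ = {E, J} — none reach the full schema.
{F, G}⁺: F→DJ adds D, J; DGJ→EH adds E, H; DGH→CEJ adds C → {C, D, E, F, G, H, J}. Minimal: {G}⁺ = {G}; {F}⁺ = {D, F, J} — none reach the full schema.
{G, J}⁺: GJ→F adds F; F→DJ adds D; DGJ→EH adds E, H; DGH→CEJ adds C → {C, D, E, F, G, H, J}. Minimal: {J}⁺ = {J}; {G}⁺ = {G} — none reach the full schema.
{D, G, H}⁺: DGH→CEJ adds C, E, J; GJ→F adds F → {C, D, E, F, G, H, J}. Minimal: {G, H}⁺ = {G, H}; {D, H}⁺ = {D, H}; {D, G}⁺ = {D, G} — none reach the full schema.
Any other superkey contains one of these as a subset, so there are no further candidate keys.

{C}, {E, G}, {E, H}, {F, G}, {G, J}, {D, G, H}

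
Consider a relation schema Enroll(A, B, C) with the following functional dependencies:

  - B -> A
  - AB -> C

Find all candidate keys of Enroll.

{B}

Attribute B never appears on the right-hand side of any dependency, so B must belong to every candidate key.
{B}⁺ = {A, B, C}, which is all of the schema, so {B} is the only candidate key.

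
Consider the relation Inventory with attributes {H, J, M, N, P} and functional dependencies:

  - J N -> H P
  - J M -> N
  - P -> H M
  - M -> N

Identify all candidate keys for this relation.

(J, M), (J, N), (J, P)

Attribute J never appears on the right-hand side of any dependency, so J must belong to every candidate key.
{J}⁺ = {J}, which is not all of the schema, so we must add further attributes.
{J, M}⁺: JM→N adds N; JN→HP adds H, P → {H, J, M, N, P}. Minimal: {M}⁺ = {M, N}; {J}⁺ = {J} — none reach the full schema.
{J, N}⁺: JN→HP adds H, P; P→HM adds M → {H, J, M, N, P}. Minimal: {N}⁺ = {N}; {J}⁺ = {J} — none reach the full schema.
{J, P}⁺: P→HM adds H, M; M→N adds N → {H, J, M, N, P}. Minimal: {P}⁺ = {H, M, N, P}; {J}⁺ = {J} — none reach the full schema.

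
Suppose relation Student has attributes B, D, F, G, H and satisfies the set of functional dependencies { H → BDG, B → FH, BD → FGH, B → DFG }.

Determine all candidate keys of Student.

{B}⁺: B→FH adds F, H; B→DFG adds D, G → {B, D, F, G, H}.
{H}⁺: H→BDG adds B, D, G; B→FH adds F → {B, D, F, G, H}.
Any other superkey contains one of these as a subset, so there are no further candidate keys.

B, H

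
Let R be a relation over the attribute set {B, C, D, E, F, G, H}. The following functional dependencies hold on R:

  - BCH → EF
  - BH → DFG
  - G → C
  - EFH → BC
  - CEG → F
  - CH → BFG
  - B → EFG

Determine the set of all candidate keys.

{B, H}, {C, H}, {G, H}, {E, F, H}

Attribute H never appears on the right-hand side of any dependency, so H must belong to every candidate key.
{H}⁺ = {H}, which is not all of the schema, so we must add further attributes.
{B, H}⁺: BH→DFG adds D, F, G; G→C adds C; B→EFG adds E → {B, C, D, E, F, G, H}.
{C, H}⁺: CH→BFG adds B, F, G; B→EFG adds E; BH→DFG adds D → {B, C, D, E, F, G, H}.
{G, H}⁺: G→C adds C; CH→BFG adds B, F; B→EFG adds E; BH→DFG adds D → {B, C, D, E, F, G, H}.
{E, F, H}⁺: EFH→BC adds B, C; CH→BFG adds G; BH→DFG adds D → {B, C, D, E, F, G, H}.
Any other superkey contains one of these as a subset, so there are no further candidate keys.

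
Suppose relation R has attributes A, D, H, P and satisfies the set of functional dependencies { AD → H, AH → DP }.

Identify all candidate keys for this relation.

{A, D}⁺: AD→H adds H; AH→DP adds P → {A, D, H, P}. Minimal: {D}⁺ = {D}; {A}⁺ = {A} — none reach the full schema.
{A, H}⁺: AH→DP adds D, P → {A, D, H, P}. Minimal: {H}⁺ = {H}; {A}⁺ = {A} — none reach the full schema.

(A, D); (A, H)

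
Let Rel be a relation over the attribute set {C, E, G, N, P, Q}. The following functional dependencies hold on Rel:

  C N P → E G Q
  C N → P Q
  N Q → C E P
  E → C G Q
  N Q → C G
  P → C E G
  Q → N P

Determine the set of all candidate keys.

(E), (P), (Q), (C, N)

{E}⁺: E→CGQ adds C, G, Q; Q→NP adds N, P → {C, E, G, N, P, Q}.
{P}⁺: P→CEG adds C, E, G; E→CGQ adds Q; Q→NP adds N → {C, E, G, N, P, Q}.
{Q}⁺: Q→NP adds N, P; NQ→CEP adds C, E; E→CGQ adds G → {C, E, G, N, P, Q}.
{C, N}⁺: CN→PQ adds P, Q; NQ→CEP adds E; E→CGQ adds G → {C, E, G, N, P, Q}. Minimal: {N}⁺ = {N}; {C}⁺ = {C} — none reach the full schema.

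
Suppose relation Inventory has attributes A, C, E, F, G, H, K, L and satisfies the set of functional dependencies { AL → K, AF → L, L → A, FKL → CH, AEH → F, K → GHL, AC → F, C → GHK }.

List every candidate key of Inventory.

Attribute E never appears on the right-hand side of any dependency, so E must belong to every candidate key.
{E}⁺ = {E}, which is not all of the schema, so we must add further attributes.
{C, E}⁺: C→GHK adds G, H, K; K→GHL adds L; L→A adds A; AEH→F adds F → {A, C, E, F, G, H, K, L}. Minimal: {E}⁺ = {E}; {C}⁺ = {A, C, F, G, H, K, L} — none reach the full schema.
{E, K}⁺: K→GHL adds G, H, L; L→A adds A; AEH→F adds F; FKL→CH adds C → {A, C, E, F, G, H, K, L}. Minimal: {K}⁺ = {A, G, H, K, L}; {E}⁺ = {E} — none reach the full schema.
{E, L}⁺: L→A adds A; AL→K adds K; K→GHL adds G, H; AEH→F adds F; FKL→CH adds C → {A, C, E, F, G, H, K, L}. Minimal: {L}⁺ = {A, G, H, K, L}; {E}⁺ = {E} — none reach the full schema.
{A, E, F}⁺: AF→L adds L; AL→K adds K; FKL→CH adds C, H; K→GHL adds G → {A, C, E, F, G, H, K, L}. Minimal: {E, F}⁺ = {E, F}; {A, F}⁺ = {A, C, F, G, H, K, L}; {A, E}⁺ = {A, E} — none reach the full schema.
{A, E, H}⁺: AEH→F adds F; AF→L adds L; AL→K adds K; FKL→CH adds C; K→GHL adds G → {A, C, E, F, G, H, K, L}. Minimal: {E, H}⁺ = {E, H}; {A, H}⁺ = {A, H}; {A, E}⁺ = {A, E} — none reach the full schema.
Any other superkey contains one of these as a subset, so there are no further candidate keys.

(C, E), (E, K), (E, L), (A, E, F), (A, E, H)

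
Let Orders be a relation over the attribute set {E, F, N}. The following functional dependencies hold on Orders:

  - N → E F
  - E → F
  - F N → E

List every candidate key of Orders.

{N}

Attribute N never appears on the right-hand side of any dependency, so N must belong to every candidate key.
{N}⁺ = {E, F, N}, which is all of the schema, so {N} is the only candidate key.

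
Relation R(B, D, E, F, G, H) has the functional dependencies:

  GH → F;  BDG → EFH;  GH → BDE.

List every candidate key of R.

{G, H}, {B, D, G}

Attribute G never appears on the right-hand side of any dependency, so G must belong to every candidate key.
{G}⁺ = {G}, which is not all of the schema, so we must add further attributes.
{G, H}⁺: GH→F adds F; GH→BDE adds B, D, E → {B, D, E, F, G, H}. Minimal: {H}⁺ = {H}; {G}⁺ = {G} — none reach the full schema.
{B, D, G}⁺: BDG→EFH adds E, F, H → {B, D, E, F, G, H}. Minimal: {D, G}⁺ = {D, G}; {B, G}⁺ = {B, G}; {B, D}⁺ = {B, D} — none reach the full schema.
Any other superkey contains one of these as a subset, so there are no further candidate keys.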